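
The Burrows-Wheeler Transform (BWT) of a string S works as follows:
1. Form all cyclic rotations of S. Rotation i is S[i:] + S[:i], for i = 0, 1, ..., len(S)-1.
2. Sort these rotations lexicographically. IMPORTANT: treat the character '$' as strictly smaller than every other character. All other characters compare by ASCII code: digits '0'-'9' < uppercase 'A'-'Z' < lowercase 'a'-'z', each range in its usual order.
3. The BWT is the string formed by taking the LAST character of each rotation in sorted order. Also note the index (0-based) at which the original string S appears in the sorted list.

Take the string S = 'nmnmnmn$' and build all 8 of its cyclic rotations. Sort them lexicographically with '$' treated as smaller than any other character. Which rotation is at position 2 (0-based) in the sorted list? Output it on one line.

All 8 rotations (rotation i = S[i:]+S[:i]):
  rot[0] = nmnmnmn$
  rot[1] = mnmnmn$n
  rot[2] = nmnmn$nm
  rot[3] = mnmn$nmn
  rot[4] = nmn$nmnm
  rot[5] = mn$nmnmn
  rot[6] = n$nmnmnm
  rot[7] = $nmnmnmn
Sorted (with $ < everything):
  sorted[0] = $nmnmnmn
  sorted[1] = mn$nmnmn
  sorted[2] = mnmn$nmn
  sorted[3] = mnmnmn$n
  sorted[4] = n$nmnmnm
  sorted[5] = nmn$nmnm
  sorted[6] = nmnmn$nm
  sorted[7] = nmnmnmn$
sorted[2] = mnmn$nmn

Answer: mnmn$nmn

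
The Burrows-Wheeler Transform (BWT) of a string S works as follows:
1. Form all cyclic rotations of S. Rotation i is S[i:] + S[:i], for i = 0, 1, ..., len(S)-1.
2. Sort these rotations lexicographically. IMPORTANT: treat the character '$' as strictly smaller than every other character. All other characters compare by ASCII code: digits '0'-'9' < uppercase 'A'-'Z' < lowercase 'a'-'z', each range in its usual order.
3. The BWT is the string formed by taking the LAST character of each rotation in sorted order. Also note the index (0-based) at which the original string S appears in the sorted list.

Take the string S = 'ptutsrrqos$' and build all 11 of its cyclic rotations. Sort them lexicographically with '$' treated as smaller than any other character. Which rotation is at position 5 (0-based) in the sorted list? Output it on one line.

Answer: rrqos$ptuts

Derivation:
All 11 rotations (rotation i = S[i:]+S[:i]):
  rot[0] = ptutsrrqos$
  rot[1] = tutsrrqos$p
  rot[2] = utsrrqos$pt
  rot[3] = tsrrqos$ptu
  rot[4] = srrqos$ptut
  rot[5] = rrqos$ptuts
  rot[6] = rqos$ptutsr
  rot[7] = qos$ptutsrr
  rot[8] = os$ptutsrrq
  rot[9] = s$ptutsrrqo
  rot[10] = $ptutsrrqos
Sorted (with $ < everything):
  sorted[0] = $ptutsrrqos
  sorted[1] = os$ptutsrrq
  sorted[2] = ptutsrrqos$
  sorted[3] = qos$ptutsrr
  sorted[4] = rqos$ptutsr
  sorted[5] = rrqos$ptuts
  sorted[6] = s$ptutsrrqo
  sorted[7] = srrqos$ptut
  sorted[8] = tsrrqos$ptu
  sorted[9] = tutsrrqos$p
  sorted[10] = utsrrqos$pt
sorted[5] = rrqos$ptuts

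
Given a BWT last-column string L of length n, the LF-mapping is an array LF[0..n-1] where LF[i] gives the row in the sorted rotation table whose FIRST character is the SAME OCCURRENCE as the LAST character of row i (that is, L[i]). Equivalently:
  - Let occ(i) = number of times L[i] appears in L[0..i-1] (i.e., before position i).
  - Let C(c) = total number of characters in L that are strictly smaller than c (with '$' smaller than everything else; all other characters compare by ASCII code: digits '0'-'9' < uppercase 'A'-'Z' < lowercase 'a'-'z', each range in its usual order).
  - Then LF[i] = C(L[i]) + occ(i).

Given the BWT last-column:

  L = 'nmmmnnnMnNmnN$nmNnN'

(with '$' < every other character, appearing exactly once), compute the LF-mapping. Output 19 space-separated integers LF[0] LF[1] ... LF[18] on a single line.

Char counts: '$':1, 'M':1, 'N':4, 'm':5, 'n':8
C (first-col start): C('$')=0, C('M')=1, C('N')=2, C('m')=6, C('n')=11
L[0]='n': occ=0, LF[0]=C('n')+0=11+0=11
L[1]='m': occ=0, LF[1]=C('m')+0=6+0=6
L[2]='m': occ=1, LF[2]=C('m')+1=6+1=7
L[3]='m': occ=2, LF[3]=C('m')+2=6+2=8
L[4]='n': occ=1, LF[4]=C('n')+1=11+1=12
L[5]='n': occ=2, LF[5]=C('n')+2=11+2=13
L[6]='n': occ=3, LF[6]=C('n')+3=11+3=14
L[7]='M': occ=0, LF[7]=C('M')+0=1+0=1
L[8]='n': occ=4, LF[8]=C('n')+4=11+4=15
L[9]='N': occ=0, LF[9]=C('N')+0=2+0=2
L[10]='m': occ=3, LF[10]=C('m')+3=6+3=9
L[11]='n': occ=5, LF[11]=C('n')+5=11+5=16
L[12]='N': occ=1, LF[12]=C('N')+1=2+1=3
L[13]='$': occ=0, LF[13]=C('$')+0=0+0=0
L[14]='n': occ=6, LF[14]=C('n')+6=11+6=17
L[15]='m': occ=4, LF[15]=C('m')+4=6+4=10
L[16]='N': occ=2, LF[16]=C('N')+2=2+2=4
L[17]='n': occ=7, LF[17]=C('n')+7=11+7=18
L[18]='N': occ=3, LF[18]=C('N')+3=2+3=5

Answer: 11 6 7 8 12 13 14 1 15 2 9 16 3 0 17 10 4 18 5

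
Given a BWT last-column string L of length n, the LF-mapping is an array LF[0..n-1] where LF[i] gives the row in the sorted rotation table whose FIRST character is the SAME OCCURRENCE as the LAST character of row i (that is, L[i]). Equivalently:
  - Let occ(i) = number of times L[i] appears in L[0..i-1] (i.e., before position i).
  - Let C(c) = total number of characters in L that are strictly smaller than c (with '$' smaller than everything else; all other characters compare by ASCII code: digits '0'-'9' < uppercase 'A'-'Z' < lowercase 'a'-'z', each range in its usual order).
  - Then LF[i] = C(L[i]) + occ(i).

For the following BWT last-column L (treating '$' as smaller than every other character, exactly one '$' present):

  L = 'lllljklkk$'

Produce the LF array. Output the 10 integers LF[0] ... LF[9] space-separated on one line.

Char counts: '$':1, 'j':1, 'k':3, 'l':5
C (first-col start): C('$')=0, C('j')=1, C('k')=2, C('l')=5
L[0]='l': occ=0, LF[0]=C('l')+0=5+0=5
L[1]='l': occ=1, LF[1]=C('l')+1=5+1=6
L[2]='l': occ=2, LF[2]=C('l')+2=5+2=7
L[3]='l': occ=3, LF[3]=C('l')+3=5+3=8
L[4]='j': occ=0, LF[4]=C('j')+0=1+0=1
L[5]='k': occ=0, LF[5]=C('k')+0=2+0=2
L[6]='l': occ=4, LF[6]=C('l')+4=5+4=9
L[7]='k': occ=1, LF[7]=C('k')+1=2+1=3
L[8]='k': occ=2, LF[8]=C('k')+2=2+2=4
L[9]='$': occ=0, LF[9]=C('$')+0=0+0=0

Answer: 5 6 7 8 1 2 9 3 4 0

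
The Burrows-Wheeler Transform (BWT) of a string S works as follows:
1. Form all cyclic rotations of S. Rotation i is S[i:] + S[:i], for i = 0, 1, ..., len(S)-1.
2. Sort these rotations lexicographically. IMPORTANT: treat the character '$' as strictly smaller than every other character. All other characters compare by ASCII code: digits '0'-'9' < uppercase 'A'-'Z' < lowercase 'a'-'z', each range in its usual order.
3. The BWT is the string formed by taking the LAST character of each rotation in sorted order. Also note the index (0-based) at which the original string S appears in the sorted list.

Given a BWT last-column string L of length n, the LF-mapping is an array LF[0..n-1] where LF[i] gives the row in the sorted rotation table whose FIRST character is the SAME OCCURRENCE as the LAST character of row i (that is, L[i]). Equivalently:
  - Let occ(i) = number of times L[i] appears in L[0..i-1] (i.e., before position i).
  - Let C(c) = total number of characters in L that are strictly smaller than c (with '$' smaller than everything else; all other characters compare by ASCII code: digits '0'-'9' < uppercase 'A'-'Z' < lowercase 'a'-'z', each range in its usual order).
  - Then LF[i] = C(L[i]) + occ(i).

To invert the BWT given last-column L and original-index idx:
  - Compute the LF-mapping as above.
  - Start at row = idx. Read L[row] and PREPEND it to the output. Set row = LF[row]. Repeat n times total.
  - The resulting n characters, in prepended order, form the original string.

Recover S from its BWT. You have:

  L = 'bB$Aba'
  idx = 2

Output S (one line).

LF mapping: 4 2 0 1 5 3
Walk LF starting at row 2, prepending L[row]:
  step 1: row=2, L[2]='$', prepend. Next row=LF[2]=0
  step 2: row=0, L[0]='b', prepend. Next row=LF[0]=4
  step 3: row=4, L[4]='b', prepend. Next row=LF[4]=5
  step 4: row=5, L[5]='a', prepend. Next row=LF[5]=3
  step 5: row=3, L[3]='A', prepend. Next row=LF[3]=1
  step 6: row=1, L[1]='B', prepend. Next row=LF[1]=2
Reversed output: BAabb$

Answer: BAabb$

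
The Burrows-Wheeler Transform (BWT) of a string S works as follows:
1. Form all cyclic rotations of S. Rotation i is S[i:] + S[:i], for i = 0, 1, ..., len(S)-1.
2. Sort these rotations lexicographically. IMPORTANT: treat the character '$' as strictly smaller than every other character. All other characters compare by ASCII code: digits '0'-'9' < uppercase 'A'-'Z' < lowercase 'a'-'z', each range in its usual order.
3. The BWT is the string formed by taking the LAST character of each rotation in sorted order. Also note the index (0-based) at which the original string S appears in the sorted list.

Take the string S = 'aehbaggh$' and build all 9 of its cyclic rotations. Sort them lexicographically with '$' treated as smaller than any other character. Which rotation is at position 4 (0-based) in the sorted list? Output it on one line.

All 9 rotations (rotation i = S[i:]+S[:i]):
  rot[0] = aehbaggh$
  rot[1] = ehbaggh$a
  rot[2] = hbaggh$ae
  rot[3] = baggh$aeh
  rot[4] = aggh$aehb
  rot[5] = ggh$aehba
  rot[6] = gh$aehbag
  rot[7] = h$aehbagg
  rot[8] = $aehbaggh
Sorted (with $ < everything):
  sorted[0] = $aehbaggh
  sorted[1] = aehbaggh$
  sorted[2] = aggh$aehb
  sorted[3] = baggh$aeh
  sorted[4] = ehbaggh$a
  sorted[5] = ggh$aehba
  sorted[6] = gh$aehbag
  sorted[7] = h$aehbagg
  sorted[8] = hbaggh$ae
sorted[4] = ehbaggh$a

Answer: ehbaggh$a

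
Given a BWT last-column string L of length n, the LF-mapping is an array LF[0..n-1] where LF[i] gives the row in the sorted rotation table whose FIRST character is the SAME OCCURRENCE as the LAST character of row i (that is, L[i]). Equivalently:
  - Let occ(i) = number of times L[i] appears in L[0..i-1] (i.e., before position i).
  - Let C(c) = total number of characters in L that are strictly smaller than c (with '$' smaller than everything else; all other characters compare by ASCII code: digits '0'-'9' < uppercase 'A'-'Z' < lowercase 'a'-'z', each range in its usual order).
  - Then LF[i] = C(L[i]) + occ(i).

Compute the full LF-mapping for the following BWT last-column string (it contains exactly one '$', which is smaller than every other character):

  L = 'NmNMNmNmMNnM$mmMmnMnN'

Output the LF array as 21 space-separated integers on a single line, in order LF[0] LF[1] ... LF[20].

Answer: 6 12 7 1 8 13 9 14 2 10 18 3 0 15 16 4 17 19 5 20 11

Derivation:
Char counts: '$':1, 'M':5, 'N':6, 'm':6, 'n':3
C (first-col start): C('$')=0, C('M')=1, C('N')=6, C('m')=12, C('n')=18
L[0]='N': occ=0, LF[0]=C('N')+0=6+0=6
L[1]='m': occ=0, LF[1]=C('m')+0=12+0=12
L[2]='N': occ=1, LF[2]=C('N')+1=6+1=7
L[3]='M': occ=0, LF[3]=C('M')+0=1+0=1
L[4]='N': occ=2, LF[4]=C('N')+2=6+2=8
L[5]='m': occ=1, LF[5]=C('m')+1=12+1=13
L[6]='N': occ=3, LF[6]=C('N')+3=6+3=9
L[7]='m': occ=2, LF[7]=C('m')+2=12+2=14
L[8]='M': occ=1, LF[8]=C('M')+1=1+1=2
L[9]='N': occ=4, LF[9]=C('N')+4=6+4=10
L[10]='n': occ=0, LF[10]=C('n')+0=18+0=18
L[11]='M': occ=2, LF[11]=C('M')+2=1+2=3
L[12]='$': occ=0, LF[12]=C('$')+0=0+0=0
L[13]='m': occ=3, LF[13]=C('m')+3=12+3=15
L[14]='m': occ=4, LF[14]=C('m')+4=12+4=16
L[15]='M': occ=3, LF[15]=C('M')+3=1+3=4
L[16]='m': occ=5, LF[16]=C('m')+5=12+5=17
L[17]='n': occ=1, LF[17]=C('n')+1=18+1=19
L[18]='M': occ=4, LF[18]=C('M')+4=1+4=5
L[19]='n': occ=2, LF[19]=C('n')+2=18+2=20
L[20]='N': occ=5, LF[20]=C('N')+5=6+5=11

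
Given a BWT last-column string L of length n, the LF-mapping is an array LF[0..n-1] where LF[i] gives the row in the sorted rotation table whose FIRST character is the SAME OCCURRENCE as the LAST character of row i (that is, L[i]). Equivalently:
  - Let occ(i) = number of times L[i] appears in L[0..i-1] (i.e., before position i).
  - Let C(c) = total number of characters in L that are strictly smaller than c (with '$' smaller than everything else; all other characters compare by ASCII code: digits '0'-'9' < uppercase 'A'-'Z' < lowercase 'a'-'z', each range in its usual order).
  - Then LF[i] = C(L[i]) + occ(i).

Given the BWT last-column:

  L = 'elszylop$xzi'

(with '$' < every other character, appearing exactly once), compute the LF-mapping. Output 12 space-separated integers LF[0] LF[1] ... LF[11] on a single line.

Answer: 1 3 7 10 9 4 5 6 0 8 11 2

Derivation:
Char counts: '$':1, 'e':1, 'i':1, 'l':2, 'o':1, 'p':1, 's':1, 'x':1, 'y':1, 'z':2
C (first-col start): C('$')=0, C('e')=1, C('i')=2, C('l')=3, C('o')=5, C('p')=6, C('s')=7, C('x')=8, C('y')=9, C('z')=10
L[0]='e': occ=0, LF[0]=C('e')+0=1+0=1
L[1]='l': occ=0, LF[1]=C('l')+0=3+0=3
L[2]='s': occ=0, LF[2]=C('s')+0=7+0=7
L[3]='z': occ=0, LF[3]=C('z')+0=10+0=10
L[4]='y': occ=0, LF[4]=C('y')+0=9+0=9
L[5]='l': occ=1, LF[5]=C('l')+1=3+1=4
L[6]='o': occ=0, LF[6]=C('o')+0=5+0=5
L[7]='p': occ=0, LF[7]=C('p')+0=6+0=6
L[8]='$': occ=0, LF[8]=C('$')+0=0+0=0
L[9]='x': occ=0, LF[9]=C('x')+0=8+0=8
L[10]='z': occ=1, LF[10]=C('z')+1=10+1=11
L[11]='i': occ=0, LF[11]=C('i')+0=2+0=2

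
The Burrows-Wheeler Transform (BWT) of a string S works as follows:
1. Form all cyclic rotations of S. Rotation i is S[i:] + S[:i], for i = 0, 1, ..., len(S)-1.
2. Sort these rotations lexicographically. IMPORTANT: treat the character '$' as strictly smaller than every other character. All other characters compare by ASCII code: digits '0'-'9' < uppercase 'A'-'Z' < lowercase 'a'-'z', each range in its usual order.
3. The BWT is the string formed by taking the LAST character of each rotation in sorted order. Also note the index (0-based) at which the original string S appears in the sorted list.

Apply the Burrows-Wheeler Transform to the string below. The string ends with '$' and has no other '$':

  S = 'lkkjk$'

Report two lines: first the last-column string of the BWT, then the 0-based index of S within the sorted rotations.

All 6 rotations (rotation i = S[i:]+S[:i]):
  rot[0] = lkkjk$
  rot[1] = kkjk$l
  rot[2] = kjk$lk
  rot[3] = jk$lkk
  rot[4] = k$lkkj
  rot[5] = $lkkjk
Sorted (with $ < everything):
  sorted[0] = $lkkjk  (last char: 'k')
  sorted[1] = jk$lkk  (last char: 'k')
  sorted[2] = k$lkkj  (last char: 'j')
  sorted[3] = kjk$lk  (last char: 'k')
  sorted[4] = kkjk$l  (last char: 'l')
  sorted[5] = lkkjk$  (last char: '$')
Last column: kkjkl$
Original string S is at sorted index 5

Answer: kkjkl$
5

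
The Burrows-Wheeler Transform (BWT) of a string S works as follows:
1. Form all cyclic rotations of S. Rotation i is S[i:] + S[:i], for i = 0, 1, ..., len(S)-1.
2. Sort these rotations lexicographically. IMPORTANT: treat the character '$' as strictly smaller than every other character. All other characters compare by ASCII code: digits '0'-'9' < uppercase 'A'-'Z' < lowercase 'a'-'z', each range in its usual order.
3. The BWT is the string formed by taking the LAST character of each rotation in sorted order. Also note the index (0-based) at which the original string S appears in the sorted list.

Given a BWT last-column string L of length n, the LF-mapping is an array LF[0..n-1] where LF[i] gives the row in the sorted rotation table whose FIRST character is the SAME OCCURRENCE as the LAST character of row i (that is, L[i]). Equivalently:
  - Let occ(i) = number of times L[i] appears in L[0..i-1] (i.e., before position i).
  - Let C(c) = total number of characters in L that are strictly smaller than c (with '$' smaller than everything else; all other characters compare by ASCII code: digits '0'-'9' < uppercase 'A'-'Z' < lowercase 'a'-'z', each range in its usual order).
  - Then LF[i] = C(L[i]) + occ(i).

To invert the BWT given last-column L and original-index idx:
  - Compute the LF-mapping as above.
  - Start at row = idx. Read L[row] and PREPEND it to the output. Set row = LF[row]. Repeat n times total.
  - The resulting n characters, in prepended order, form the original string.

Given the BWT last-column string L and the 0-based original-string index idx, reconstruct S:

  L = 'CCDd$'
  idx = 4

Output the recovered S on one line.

Answer: dDCC$

Derivation:
LF mapping: 1 2 3 4 0
Walk LF starting at row 4, prepending L[row]:
  step 1: row=4, L[4]='$', prepend. Next row=LF[4]=0
  step 2: row=0, L[0]='C', prepend. Next row=LF[0]=1
  step 3: row=1, L[1]='C', prepend. Next row=LF[1]=2
  step 4: row=2, L[2]='D', prepend. Next row=LF[2]=3
  step 5: row=3, L[3]='d', prepend. Next row=LF[3]=4
Reversed output: dDCC$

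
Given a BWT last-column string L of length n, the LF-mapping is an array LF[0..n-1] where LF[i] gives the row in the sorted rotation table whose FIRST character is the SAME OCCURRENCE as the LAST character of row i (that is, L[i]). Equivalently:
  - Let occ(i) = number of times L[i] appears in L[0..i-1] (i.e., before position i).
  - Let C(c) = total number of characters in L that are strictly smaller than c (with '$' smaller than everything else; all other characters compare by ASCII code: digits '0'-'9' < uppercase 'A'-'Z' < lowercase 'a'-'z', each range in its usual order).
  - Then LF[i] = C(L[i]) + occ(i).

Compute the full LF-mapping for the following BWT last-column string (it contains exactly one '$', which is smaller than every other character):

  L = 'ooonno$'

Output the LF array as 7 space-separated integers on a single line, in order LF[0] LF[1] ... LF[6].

Answer: 3 4 5 1 2 6 0

Derivation:
Char counts: '$':1, 'n':2, 'o':4
C (first-col start): C('$')=0, C('n')=1, C('o')=3
L[0]='o': occ=0, LF[0]=C('o')+0=3+0=3
L[1]='o': occ=1, LF[1]=C('o')+1=3+1=4
L[2]='o': occ=2, LF[2]=C('o')+2=3+2=5
L[3]='n': occ=0, LF[3]=C('n')+0=1+0=1
L[4]='n': occ=1, LF[4]=C('n')+1=1+1=2
L[5]='o': occ=3, LF[5]=C('o')+3=3+3=6
L[6]='$': occ=0, LF[6]=C('$')+0=0+0=0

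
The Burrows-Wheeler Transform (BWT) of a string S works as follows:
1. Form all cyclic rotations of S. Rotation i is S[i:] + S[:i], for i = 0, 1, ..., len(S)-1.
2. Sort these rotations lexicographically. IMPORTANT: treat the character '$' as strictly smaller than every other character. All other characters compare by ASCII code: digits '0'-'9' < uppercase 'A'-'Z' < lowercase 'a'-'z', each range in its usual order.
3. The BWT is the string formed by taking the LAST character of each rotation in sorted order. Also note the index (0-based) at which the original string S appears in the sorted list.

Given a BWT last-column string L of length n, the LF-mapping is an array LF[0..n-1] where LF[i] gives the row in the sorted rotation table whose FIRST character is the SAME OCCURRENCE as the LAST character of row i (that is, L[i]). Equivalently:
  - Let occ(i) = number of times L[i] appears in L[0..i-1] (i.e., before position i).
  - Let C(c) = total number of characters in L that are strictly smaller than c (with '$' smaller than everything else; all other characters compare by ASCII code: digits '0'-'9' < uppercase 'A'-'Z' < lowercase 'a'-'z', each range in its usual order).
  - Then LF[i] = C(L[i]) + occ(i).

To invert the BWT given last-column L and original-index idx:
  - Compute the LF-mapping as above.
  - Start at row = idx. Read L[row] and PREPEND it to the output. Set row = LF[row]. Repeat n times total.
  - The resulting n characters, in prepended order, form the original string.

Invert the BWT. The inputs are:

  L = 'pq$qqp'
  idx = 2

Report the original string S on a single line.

Answer: pqqqp$

Derivation:
LF mapping: 1 3 0 4 5 2
Walk LF starting at row 2, prepending L[row]:
  step 1: row=2, L[2]='$', prepend. Next row=LF[2]=0
  step 2: row=0, L[0]='p', prepend. Next row=LF[0]=1
  step 3: row=1, L[1]='q', prepend. Next row=LF[1]=3
  step 4: row=3, L[3]='q', prepend. Next row=LF[3]=4
  step 5: row=4, L[4]='q', prepend. Next row=LF[4]=5
  step 6: row=5, L[5]='p', prepend. Next row=LF[5]=2
Reversed output: pqqqp$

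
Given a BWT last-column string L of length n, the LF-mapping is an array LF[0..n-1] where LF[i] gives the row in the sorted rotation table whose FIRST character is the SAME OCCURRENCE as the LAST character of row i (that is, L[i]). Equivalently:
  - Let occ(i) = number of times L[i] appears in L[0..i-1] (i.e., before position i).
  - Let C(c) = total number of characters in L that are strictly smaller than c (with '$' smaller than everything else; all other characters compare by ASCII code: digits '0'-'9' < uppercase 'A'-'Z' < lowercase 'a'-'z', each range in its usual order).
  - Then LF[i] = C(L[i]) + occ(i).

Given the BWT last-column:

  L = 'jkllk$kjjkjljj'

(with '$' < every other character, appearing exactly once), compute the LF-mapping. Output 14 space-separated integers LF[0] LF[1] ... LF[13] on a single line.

Char counts: '$':1, 'j':6, 'k':4, 'l':3
C (first-col start): C('$')=0, C('j')=1, C('k')=7, C('l')=11
L[0]='j': occ=0, LF[0]=C('j')+0=1+0=1
L[1]='k': occ=0, LF[1]=C('k')+0=7+0=7
L[2]='l': occ=0, LF[2]=C('l')+0=11+0=11
L[3]='l': occ=1, LF[3]=C('l')+1=11+1=12
L[4]='k': occ=1, LF[4]=C('k')+1=7+1=8
L[5]='$': occ=0, LF[5]=C('$')+0=0+0=0
L[6]='k': occ=2, LF[6]=C('k')+2=7+2=9
L[7]='j': occ=1, LF[7]=C('j')+1=1+1=2
L[8]='j': occ=2, LF[8]=C('j')+2=1+2=3
L[9]='k': occ=3, LF[9]=C('k')+3=7+3=10
L[10]='j': occ=3, LF[10]=C('j')+3=1+3=4
L[11]='l': occ=2, LF[11]=C('l')+2=11+2=13
L[12]='j': occ=4, LF[12]=C('j')+4=1+4=5
L[13]='j': occ=5, LF[13]=C('j')+5=1+5=6

Answer: 1 7 11 12 8 0 9 2 3 10 4 13 5 6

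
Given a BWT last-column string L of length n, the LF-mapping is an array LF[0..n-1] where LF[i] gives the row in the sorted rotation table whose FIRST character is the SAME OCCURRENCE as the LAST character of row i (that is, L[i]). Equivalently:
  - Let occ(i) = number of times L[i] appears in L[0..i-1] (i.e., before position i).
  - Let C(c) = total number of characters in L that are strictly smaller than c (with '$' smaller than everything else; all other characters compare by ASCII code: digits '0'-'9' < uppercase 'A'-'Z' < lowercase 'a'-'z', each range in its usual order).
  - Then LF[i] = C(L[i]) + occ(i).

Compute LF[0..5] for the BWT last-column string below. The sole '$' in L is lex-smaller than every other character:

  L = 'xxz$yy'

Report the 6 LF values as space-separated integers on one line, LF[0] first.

Answer: 1 2 5 0 3 4

Derivation:
Char counts: '$':1, 'x':2, 'y':2, 'z':1
C (first-col start): C('$')=0, C('x')=1, C('y')=3, C('z')=5
L[0]='x': occ=0, LF[0]=C('x')+0=1+0=1
L[1]='x': occ=1, LF[1]=C('x')+1=1+1=2
L[2]='z': occ=0, LF[2]=C('z')+0=5+0=5
L[3]='$': occ=0, LF[3]=C('$')+0=0+0=0
L[4]='y': occ=0, LF[4]=C('y')+0=3+0=3
L[5]='y': occ=1, LF[5]=C('y')+1=3+1=4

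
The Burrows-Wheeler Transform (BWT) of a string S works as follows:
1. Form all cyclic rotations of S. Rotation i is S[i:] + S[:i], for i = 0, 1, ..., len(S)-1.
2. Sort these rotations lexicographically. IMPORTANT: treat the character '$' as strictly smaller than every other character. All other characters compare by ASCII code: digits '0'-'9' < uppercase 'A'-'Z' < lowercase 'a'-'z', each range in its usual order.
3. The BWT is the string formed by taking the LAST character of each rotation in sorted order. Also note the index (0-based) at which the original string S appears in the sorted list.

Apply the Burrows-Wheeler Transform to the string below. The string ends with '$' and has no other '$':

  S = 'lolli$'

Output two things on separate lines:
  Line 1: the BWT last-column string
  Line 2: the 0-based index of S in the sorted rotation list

All 6 rotations (rotation i = S[i:]+S[:i]):
  rot[0] = lolli$
  rot[1] = olli$l
  rot[2] = lli$lo
  rot[3] = li$lol
  rot[4] = i$loll
  rot[5] = $lolli
Sorted (with $ < everything):
  sorted[0] = $lolli  (last char: 'i')
  sorted[1] = i$loll  (last char: 'l')
  sorted[2] = li$lol  (last char: 'l')
  sorted[3] = lli$lo  (last char: 'o')
  sorted[4] = lolli$  (last char: '$')
  sorted[5] = olli$l  (last char: 'l')
Last column: illo$l
Original string S is at sorted index 4

Answer: illo$l
4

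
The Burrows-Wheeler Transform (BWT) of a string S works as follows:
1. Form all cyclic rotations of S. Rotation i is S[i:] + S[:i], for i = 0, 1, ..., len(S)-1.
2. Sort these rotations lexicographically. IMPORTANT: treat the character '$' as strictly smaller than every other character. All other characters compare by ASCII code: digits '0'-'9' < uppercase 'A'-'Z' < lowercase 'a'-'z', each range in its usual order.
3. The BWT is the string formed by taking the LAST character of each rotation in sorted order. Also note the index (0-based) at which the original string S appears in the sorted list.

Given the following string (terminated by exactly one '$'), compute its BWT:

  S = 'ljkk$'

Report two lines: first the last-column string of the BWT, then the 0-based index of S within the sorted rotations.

Answer: klkj$
4

Derivation:
All 5 rotations (rotation i = S[i:]+S[:i]):
  rot[0] = ljkk$
  rot[1] = jkk$l
  rot[2] = kk$lj
  rot[3] = k$ljk
  rot[4] = $ljkk
Sorted (with $ < everything):
  sorted[0] = $ljkk  (last char: 'k')
  sorted[1] = jkk$l  (last char: 'l')
  sorted[2] = k$ljk  (last char: 'k')
  sorted[3] = kk$lj  (last char: 'j')
  sorted[4] = ljkk$  (last char: '$')
Last column: klkj$
Original string S is at sorted index 4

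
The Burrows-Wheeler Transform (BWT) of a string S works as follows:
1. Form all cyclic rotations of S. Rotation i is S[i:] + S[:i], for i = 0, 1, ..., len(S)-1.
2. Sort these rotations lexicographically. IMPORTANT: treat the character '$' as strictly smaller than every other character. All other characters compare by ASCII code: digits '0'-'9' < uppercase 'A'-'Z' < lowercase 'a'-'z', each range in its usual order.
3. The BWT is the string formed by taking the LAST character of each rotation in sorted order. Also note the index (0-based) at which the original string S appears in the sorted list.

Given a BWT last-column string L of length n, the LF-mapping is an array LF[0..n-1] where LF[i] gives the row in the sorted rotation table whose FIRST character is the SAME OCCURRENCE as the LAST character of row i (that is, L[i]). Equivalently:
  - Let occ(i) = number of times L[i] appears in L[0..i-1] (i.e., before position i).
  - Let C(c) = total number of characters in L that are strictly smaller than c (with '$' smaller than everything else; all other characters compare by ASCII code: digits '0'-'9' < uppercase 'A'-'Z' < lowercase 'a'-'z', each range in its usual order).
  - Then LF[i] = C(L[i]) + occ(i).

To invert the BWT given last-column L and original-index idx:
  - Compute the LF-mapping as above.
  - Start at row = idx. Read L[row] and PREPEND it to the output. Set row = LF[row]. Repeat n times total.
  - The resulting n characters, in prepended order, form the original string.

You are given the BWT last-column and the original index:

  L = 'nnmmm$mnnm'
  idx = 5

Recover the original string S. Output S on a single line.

Answer: mnnnmmmmn$

Derivation:
LF mapping: 6 7 1 2 3 0 4 8 9 5
Walk LF starting at row 5, prepending L[row]:
  step 1: row=5, L[5]='$', prepend. Next row=LF[5]=0
  step 2: row=0, L[0]='n', prepend. Next row=LF[0]=6
  step 3: row=6, L[6]='m', prepend. Next row=LF[6]=4
  step 4: row=4, L[4]='m', prepend. Next row=LF[4]=3
  step 5: row=3, L[3]='m', prepend. Next row=LF[3]=2
  step 6: row=2, L[2]='m', prepend. Next row=LF[2]=1
  step 7: row=1, L[1]='n', prepend. Next row=LF[1]=7
  step 8: row=7, L[7]='n', prepend. Next row=LF[7]=8
  step 9: row=8, L[8]='n', prepend. Next row=LF[8]=9
  step 10: row=9, L[9]='m', prepend. Next row=LF[9]=5
Reversed output: mnnnmmmmn$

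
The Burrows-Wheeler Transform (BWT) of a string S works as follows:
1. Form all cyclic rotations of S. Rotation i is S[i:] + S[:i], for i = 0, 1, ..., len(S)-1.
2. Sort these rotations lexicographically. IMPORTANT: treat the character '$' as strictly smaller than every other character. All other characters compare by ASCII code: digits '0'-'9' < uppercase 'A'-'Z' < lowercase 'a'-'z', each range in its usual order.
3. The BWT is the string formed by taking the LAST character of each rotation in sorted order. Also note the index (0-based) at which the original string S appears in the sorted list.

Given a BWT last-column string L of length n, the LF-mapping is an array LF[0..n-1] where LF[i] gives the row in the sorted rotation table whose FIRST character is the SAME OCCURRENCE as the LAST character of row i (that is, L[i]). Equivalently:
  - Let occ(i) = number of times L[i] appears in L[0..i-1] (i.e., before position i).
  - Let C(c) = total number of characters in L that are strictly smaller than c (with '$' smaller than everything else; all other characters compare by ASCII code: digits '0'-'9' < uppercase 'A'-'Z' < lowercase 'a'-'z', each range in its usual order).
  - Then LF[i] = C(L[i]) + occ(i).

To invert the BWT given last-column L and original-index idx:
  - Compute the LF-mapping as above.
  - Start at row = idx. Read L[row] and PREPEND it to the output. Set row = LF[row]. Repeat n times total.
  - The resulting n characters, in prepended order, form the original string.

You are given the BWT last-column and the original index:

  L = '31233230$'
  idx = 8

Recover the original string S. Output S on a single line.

Answer: 33210323$

Derivation:
LF mapping: 5 2 3 6 7 4 8 1 0
Walk LF starting at row 8, prepending L[row]:
  step 1: row=8, L[8]='$', prepend. Next row=LF[8]=0
  step 2: row=0, L[0]='3', prepend. Next row=LF[0]=5
  step 3: row=5, L[5]='2', prepend. Next row=LF[5]=4
  step 4: row=4, L[4]='3', prepend. Next row=LF[4]=7
  step 5: row=7, L[7]='0', prepend. Next row=LF[7]=1
  step 6: row=1, L[1]='1', prepend. Next row=LF[1]=2
  step 7: row=2, L[2]='2', prepend. Next row=LF[2]=3
  step 8: row=3, L[3]='3', prepend. Next row=LF[3]=6
  step 9: row=6, L[6]='3', prepend. Next row=LF[6]=8
Reversed output: 33210323$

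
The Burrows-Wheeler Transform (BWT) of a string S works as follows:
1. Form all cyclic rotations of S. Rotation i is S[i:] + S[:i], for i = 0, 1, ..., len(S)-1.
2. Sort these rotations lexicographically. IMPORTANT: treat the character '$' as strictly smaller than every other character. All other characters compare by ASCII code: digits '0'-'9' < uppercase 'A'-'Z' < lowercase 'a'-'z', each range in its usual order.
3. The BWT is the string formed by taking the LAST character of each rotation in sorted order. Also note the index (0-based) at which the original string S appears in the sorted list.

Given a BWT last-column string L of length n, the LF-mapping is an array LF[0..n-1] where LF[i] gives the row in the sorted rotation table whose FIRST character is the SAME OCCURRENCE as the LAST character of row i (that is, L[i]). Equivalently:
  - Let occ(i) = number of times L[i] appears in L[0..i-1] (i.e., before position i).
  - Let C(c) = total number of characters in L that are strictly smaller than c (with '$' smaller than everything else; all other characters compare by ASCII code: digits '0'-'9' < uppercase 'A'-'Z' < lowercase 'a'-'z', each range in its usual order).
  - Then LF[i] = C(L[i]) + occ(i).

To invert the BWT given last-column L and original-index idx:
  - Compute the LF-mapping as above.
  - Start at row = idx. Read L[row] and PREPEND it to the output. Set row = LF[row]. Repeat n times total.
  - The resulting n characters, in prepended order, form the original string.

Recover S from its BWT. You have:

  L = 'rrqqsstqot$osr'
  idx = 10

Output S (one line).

Answer: sqrortsqqostr$

Derivation:
LF mapping: 6 7 3 4 9 10 12 5 1 13 0 2 11 8
Walk LF starting at row 10, prepending L[row]:
  step 1: row=10, L[10]='$', prepend. Next row=LF[10]=0
  step 2: row=0, L[0]='r', prepend. Next row=LF[0]=6
  step 3: row=6, L[6]='t', prepend. Next row=LF[6]=12
  step 4: row=12, L[12]='s', prepend. Next row=LF[12]=11
  step 5: row=11, L[11]='o', prepend. Next row=LF[11]=2
  step 6: row=2, L[2]='q', prepend. Next row=LF[2]=3
  step 7: row=3, L[3]='q', prepend. Next row=LF[3]=4
  step 8: row=4, L[4]='s', prepend. Next row=LF[4]=9
  step 9: row=9, L[9]='t', prepend. Next row=LF[9]=13
  step 10: row=13, L[13]='r', prepend. Next row=LF[13]=8
  step 11: row=8, L[8]='o', prepend. Next row=LF[8]=1
  step 12: row=1, L[1]='r', prepend. Next row=LF[1]=7
  step 13: row=7, L[7]='q', prepend. Next row=LF[7]=5
  step 14: row=5, L[5]='s', prepend. Next row=LF[5]=10
Reversed output: sqrortsqqostr$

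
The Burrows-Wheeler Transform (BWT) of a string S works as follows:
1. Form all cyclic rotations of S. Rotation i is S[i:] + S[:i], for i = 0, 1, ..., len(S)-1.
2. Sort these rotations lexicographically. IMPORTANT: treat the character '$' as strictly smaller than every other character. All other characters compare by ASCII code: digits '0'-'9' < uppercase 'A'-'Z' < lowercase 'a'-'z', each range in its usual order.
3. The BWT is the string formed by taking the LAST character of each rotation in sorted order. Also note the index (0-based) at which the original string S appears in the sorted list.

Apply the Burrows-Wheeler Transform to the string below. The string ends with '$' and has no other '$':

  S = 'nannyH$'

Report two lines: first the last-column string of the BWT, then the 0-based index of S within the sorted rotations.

All 7 rotations (rotation i = S[i:]+S[:i]):
  rot[0] = nannyH$
  rot[1] = annyH$n
  rot[2] = nnyH$na
  rot[3] = nyH$nan
  rot[4] = yH$nann
  rot[5] = H$nanny
  rot[6] = $nannyH
Sorted (with $ < everything):
  sorted[0] = $nannyH  (last char: 'H')
  sorted[1] = H$nanny  (last char: 'y')
  sorted[2] = annyH$n  (last char: 'n')
  sorted[3] = nannyH$  (last char: '$')
  sorted[4] = nnyH$na  (last char: 'a')
  sorted[5] = nyH$nan  (last char: 'n')
  sorted[6] = yH$nann  (last char: 'n')
Last column: Hyn$ann
Original string S is at sorted index 3

Answer: Hyn$ann
3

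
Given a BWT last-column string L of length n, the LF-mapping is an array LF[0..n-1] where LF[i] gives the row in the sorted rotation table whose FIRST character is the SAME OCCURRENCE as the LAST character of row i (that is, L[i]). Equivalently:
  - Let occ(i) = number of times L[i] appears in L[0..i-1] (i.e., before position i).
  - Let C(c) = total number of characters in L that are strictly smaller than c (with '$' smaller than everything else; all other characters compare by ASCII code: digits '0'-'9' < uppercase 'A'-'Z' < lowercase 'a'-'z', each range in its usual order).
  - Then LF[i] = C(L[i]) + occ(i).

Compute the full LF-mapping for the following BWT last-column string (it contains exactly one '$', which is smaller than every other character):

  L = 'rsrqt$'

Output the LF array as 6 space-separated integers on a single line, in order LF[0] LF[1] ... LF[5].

Answer: 2 4 3 1 5 0

Derivation:
Char counts: '$':1, 'q':1, 'r':2, 's':1, 't':1
C (first-col start): C('$')=0, C('q')=1, C('r')=2, C('s')=4, C('t')=5
L[0]='r': occ=0, LF[0]=C('r')+0=2+0=2
L[1]='s': occ=0, LF[1]=C('s')+0=4+0=4
L[2]='r': occ=1, LF[2]=C('r')+1=2+1=3
L[3]='q': occ=0, LF[3]=C('q')+0=1+0=1
L[4]='t': occ=0, LF[4]=C('t')+0=5+0=5
L[5]='$': occ=0, LF[5]=C('$')+0=0+0=0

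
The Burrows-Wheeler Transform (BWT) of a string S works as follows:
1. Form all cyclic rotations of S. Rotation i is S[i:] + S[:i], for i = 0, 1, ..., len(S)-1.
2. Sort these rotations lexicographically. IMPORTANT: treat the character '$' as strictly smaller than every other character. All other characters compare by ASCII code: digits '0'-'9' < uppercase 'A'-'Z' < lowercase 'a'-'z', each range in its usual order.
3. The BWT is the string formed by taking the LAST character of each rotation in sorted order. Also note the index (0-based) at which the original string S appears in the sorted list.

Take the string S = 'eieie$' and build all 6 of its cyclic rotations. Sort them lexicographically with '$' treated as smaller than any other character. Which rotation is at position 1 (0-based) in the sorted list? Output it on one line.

Answer: e$eiei

Derivation:
All 6 rotations (rotation i = S[i:]+S[:i]):
  rot[0] = eieie$
  rot[1] = ieie$e
  rot[2] = eie$ei
  rot[3] = ie$eie
  rot[4] = e$eiei
  rot[5] = $eieie
Sorted (with $ < everything):
  sorted[0] = $eieie
  sorted[1] = e$eiei
  sorted[2] = eie$ei
  sorted[3] = eieie$
  sorted[4] = ie$eie
  sorted[5] = ieie$e
sorted[1] = e$eiei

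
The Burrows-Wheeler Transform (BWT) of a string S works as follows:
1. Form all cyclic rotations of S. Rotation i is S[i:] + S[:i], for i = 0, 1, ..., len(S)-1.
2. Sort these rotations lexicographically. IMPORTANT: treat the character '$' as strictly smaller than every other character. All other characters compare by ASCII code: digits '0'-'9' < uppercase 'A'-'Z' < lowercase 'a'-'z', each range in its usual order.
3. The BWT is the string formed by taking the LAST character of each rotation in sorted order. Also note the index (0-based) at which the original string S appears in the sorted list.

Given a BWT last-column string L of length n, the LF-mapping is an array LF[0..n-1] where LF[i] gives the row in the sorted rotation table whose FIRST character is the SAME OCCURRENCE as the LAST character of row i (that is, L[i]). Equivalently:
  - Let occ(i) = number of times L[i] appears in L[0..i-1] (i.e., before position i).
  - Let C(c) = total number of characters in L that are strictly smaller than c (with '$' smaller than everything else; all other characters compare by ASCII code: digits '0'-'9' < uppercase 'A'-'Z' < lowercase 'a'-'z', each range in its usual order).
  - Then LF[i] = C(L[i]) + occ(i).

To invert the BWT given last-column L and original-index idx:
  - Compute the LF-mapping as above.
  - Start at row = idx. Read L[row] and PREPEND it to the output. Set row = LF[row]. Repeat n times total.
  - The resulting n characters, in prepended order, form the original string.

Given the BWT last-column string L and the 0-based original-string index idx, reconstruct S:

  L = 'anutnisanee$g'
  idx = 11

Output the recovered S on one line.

LF mapping: 1 7 12 11 8 6 10 2 9 3 4 0 5
Walk LF starting at row 11, prepending L[row]:
  step 1: row=11, L[11]='$', prepend. Next row=LF[11]=0
  step 2: row=0, L[0]='a', prepend. Next row=LF[0]=1
  step 3: row=1, L[1]='n', prepend. Next row=LF[1]=7
  step 4: row=7, L[7]='a', prepend. Next row=LF[7]=2
  step 5: row=2, L[2]='u', prepend. Next row=LF[2]=12
  step 6: row=12, L[12]='g', prepend. Next row=LF[12]=5
  step 7: row=5, L[5]='i', prepend. Next row=LF[5]=6
  step 8: row=6, L[6]='s', prepend. Next row=LF[6]=10
  step 9: row=10, L[10]='e', prepend. Next row=LF[10]=4
  step 10: row=4, L[4]='n', prepend. Next row=LF[4]=8
  step 11: row=8, L[8]='n', prepend. Next row=LF[8]=9
  step 12: row=9, L[9]='e', prepend. Next row=LF[9]=3
  step 13: row=3, L[3]='t', prepend. Next row=LF[3]=11
Reversed output: tennesiguana$

Answer: tennesiguana$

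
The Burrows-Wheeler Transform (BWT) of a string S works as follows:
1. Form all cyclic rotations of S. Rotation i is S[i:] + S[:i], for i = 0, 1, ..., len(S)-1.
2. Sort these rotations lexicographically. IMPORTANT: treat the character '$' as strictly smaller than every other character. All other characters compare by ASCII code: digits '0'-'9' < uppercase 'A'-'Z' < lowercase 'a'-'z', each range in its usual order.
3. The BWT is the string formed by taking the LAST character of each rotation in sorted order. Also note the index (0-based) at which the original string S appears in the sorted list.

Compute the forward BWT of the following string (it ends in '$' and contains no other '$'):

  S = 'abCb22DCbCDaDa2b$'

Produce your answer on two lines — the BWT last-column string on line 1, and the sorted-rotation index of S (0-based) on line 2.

Answer: bb2abbD2aCDD$2CCa
12

Derivation:
All 17 rotations (rotation i = S[i:]+S[:i]):
  rot[0] = abCb22DCbCDaDa2b$
  rot[1] = bCb22DCbCDaDa2b$a
  rot[2] = Cb22DCbCDaDa2b$ab
  rot[3] = b22DCbCDaDa2b$abC
  rot[4] = 22DCbCDaDa2b$abCb
  rot[5] = 2DCbCDaDa2b$abCb2
  rot[6] = DCbCDaDa2b$abCb22
  rot[7] = CbCDaDa2b$abCb22D
  rot[8] = bCDaDa2b$abCb22DC
  rot[9] = CDaDa2b$abCb22DCb
  rot[10] = DaDa2b$abCb22DCbC
  rot[11] = aDa2b$abCb22DCbCD
  rot[12] = Da2b$abCb22DCbCDa
  rot[13] = a2b$abCb22DCbCDaD
  rot[14] = 2b$abCb22DCbCDaDa
  rot[15] = b$abCb22DCbCDaDa2
  rot[16] = $abCb22DCbCDaDa2b
Sorted (with $ < everything):
  sorted[0] = $abCb22DCbCDaDa2b  (last char: 'b')
  sorted[1] = 22DCbCDaDa2b$abCb  (last char: 'b')
  sorted[2] = 2DCbCDaDa2b$abCb2  (last char: '2')
  sorted[3] = 2b$abCb22DCbCDaDa  (last char: 'a')
  sorted[4] = CDaDa2b$abCb22DCb  (last char: 'b')
  sorted[5] = Cb22DCbCDaDa2b$ab  (last char: 'b')
  sorted[6] = CbCDaDa2b$abCb22D  (last char: 'D')
  sorted[7] = DCbCDaDa2b$abCb22  (last char: '2')
  sorted[8] = Da2b$abCb22DCbCDa  (last char: 'a')
  sorted[9] = DaDa2b$abCb22DCbC  (last char: 'C')
  sorted[10] = a2b$abCb22DCbCDaD  (last char: 'D')
  sorted[11] = aDa2b$abCb22DCbCD  (last char: 'D')
  sorted[12] = abCb22DCbCDaDa2b$  (last char: '$')
  sorted[13] = b$abCb22DCbCDaDa2  (last char: '2')
  sorted[14] = b22DCbCDaDa2b$abC  (last char: 'C')
  sorted[15] = bCDaDa2b$abCb22DC  (last char: 'C')
  sorted[16] = bCb22DCbCDaDa2b$a  (last char: 'a')
Last column: bb2abbD2aCDD$2CCa
Original string S is at sorted index 12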